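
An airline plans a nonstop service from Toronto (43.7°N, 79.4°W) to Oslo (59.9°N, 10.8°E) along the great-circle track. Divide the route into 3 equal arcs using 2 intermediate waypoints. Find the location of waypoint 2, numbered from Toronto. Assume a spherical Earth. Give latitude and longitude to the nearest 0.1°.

≈ 62.9°N, 26.4°W

Write both endpoints as unit vectors p₁, p₂ with components (cos φ cos λ, cos φ sin λ, sin φ).
The central angle between the endpoints is δ = arccos(p₁·p₂) ≈ 0.932 rad (53.4°).
Interpolate at f = 2/3 with slerp weights a = sin((1−f)δ)/sin δ ≈ 0.381, b = sin(fδ)/sin δ ≈ 0.725.
p = a·p₁ + b·p₂ ≈ (0.408, -0.202, 0.890); φ = arcsin(p_z) ≈ 62.92°, λ = atan2(p_y, p_x) ≈ -26.40°.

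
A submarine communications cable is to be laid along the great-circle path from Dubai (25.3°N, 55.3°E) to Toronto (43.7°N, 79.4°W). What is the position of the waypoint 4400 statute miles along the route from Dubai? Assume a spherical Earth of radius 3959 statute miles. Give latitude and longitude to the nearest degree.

The haversine formula gives a central angle δ ≈ 1.736 rad (99.5°) between the endpoints. The total great-circle distance is δ·R ≈ 1.736 × 3959 ≈ 6873 mi, so the target fraction is f = 4400/6873 ≈ 0.640.
Interpolate at f ≈ 0.640 with slerp weights a = sin((1−f)δ)/sin δ ≈ 0.593, b = sin(fδ)/sin δ ≈ 0.909.
p = a·p₁ + b·p₂ ≈ (0.426, -0.205, 0.881); φ = arcsin(p_z) ≈ 61.79°, λ = atan2(p_y, p_x) ≈ -25.70°.

≈ 62°N, 26°W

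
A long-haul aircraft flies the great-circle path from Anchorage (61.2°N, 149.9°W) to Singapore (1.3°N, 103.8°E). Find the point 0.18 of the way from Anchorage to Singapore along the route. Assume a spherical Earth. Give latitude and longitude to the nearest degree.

Write both endpoints as unit vectors p₁, p₂ with components (cos φ cos λ, cos φ sin λ, sin φ).
The central angle between the endpoints is δ = arccos(p₁·p₂) ≈ 1.686 rad (96.6°).
Interpolate at f = 0.18 with slerp weights a = sin((1−f)δ)/sin δ ≈ 0.989, b = sin(fδ)/sin δ ≈ 0.301.
p = a·p₁ + b·p₂ ≈ (-0.484, 0.053, 0.873); φ = arcsin(p_z) ≈ 60.86°, λ = atan2(p_y, p_x) ≈ 173.73°.

≈ 61°N, 174°E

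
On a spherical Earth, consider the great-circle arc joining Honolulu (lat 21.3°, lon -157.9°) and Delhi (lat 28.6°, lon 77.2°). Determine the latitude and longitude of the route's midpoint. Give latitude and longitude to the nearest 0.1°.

Convert each endpoint to a unit vector on the sphere (x = cos φ cos λ, y = cos φ sin λ, z = sin φ).
The central angle between the endpoints is δ = arccos(p₁·p₂) ≈ 1.869 rad (107.1°).
Interpolate at f = 1/2 with slerp weights a = sin((1−f)δ)/sin δ ≈ 0.842, b = sin(fδ)/sin δ ≈ 0.842.
p = a·p₁ + b·p₂ ≈ (-0.563, 0.426, 0.709); φ = arcsin(p_z) ≈ 45.12°, λ = atan2(p_y, p_x) ≈ 142.91°.

≈ lat 45.1°, lon 142.9°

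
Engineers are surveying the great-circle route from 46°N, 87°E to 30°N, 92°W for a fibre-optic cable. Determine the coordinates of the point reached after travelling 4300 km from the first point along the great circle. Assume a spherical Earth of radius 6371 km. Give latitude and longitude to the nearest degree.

≈ 85°N, 81°E

From cos δ = sin φ₁ sin φ₂ + cos φ₁ cos φ₂ cos Δλ, the central angle is δ ≈ 1.815 rad (104.0°). The total great-circle distance is δ·R ≈ 1.815 × 6371 ≈ 11564 km, so the target fraction is f = 4300/11564 ≈ 0.372.
Interpolate at f ≈ 0.372 with slerp weights a = sin((1−f)δ)/sin δ ≈ 0.936, b = sin(fδ)/sin δ ≈ 0.644.
p = a·p₁ + b·p₂ ≈ (0.015, 0.092, 0.996); φ = arcsin(p_z) ≈ 84.64°, λ = atan2(p_y, p_x) ≈ 81.02°.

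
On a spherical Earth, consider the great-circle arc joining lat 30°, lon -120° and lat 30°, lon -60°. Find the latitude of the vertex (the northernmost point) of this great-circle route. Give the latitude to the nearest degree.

The great circle lies in the plane with unit normal n̂ = (p₁ × p₂)/|p₁ × p₂|.
Here n̂_z ≈ +0.832; the vertex latitude is φ_max = arccos|n̂_z| ≈ 33.7°.
Check via Clairaut: cos φ_max = |cos φ₁| · sin C = cos(30.0°)·sin(73.9°) ≈ 0.832, again giving ≈ 33.7°.

≈ 34°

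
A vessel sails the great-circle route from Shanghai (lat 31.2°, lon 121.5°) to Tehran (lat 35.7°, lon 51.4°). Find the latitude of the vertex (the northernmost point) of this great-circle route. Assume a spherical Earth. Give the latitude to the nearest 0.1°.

≈ 39.2°

The great circle lies in the plane with unit normal n̂ = (p₁ × p₂)/|p₁ × p₂|.
Here n̂_z ≈ -0.775; the vertex latitude is φ_max = arccos|n̂_z| ≈ 39.2°.
Check via Clairaut: cos φ_max = |cos φ₁| · sin C = cos(31.2°)·sin(65.0°) ≈ 0.775, again giving ≈ 39.2°.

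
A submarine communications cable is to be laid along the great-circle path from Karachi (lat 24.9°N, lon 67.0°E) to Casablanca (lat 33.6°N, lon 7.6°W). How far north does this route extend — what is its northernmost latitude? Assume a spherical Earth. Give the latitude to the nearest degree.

≈ 36°N

The great circle lies in the plane with unit normal n̂ = (p₁ × p₂)/|p₁ × p₂|.
Here n̂_z ≈ -0.808; the vertex latitude is φ_max = arccos|n̂_z| ≈ 36.1°.
Check via Clairaut: cos φ_max = |cos φ₁| · sin C = cos(24.9°)·sin(63.0°) ≈ 0.808, again giving ≈ 36.1°.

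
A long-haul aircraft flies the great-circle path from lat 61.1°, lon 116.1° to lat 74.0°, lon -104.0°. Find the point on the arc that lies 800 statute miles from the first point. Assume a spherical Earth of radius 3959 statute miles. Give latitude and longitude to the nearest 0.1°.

≈ lat 72.0°, lon 126.0°

Convert each endpoint to a unit vector on the sphere (x = cos φ cos λ, y = cos φ sin λ, z = sin φ).
The central angle between the endpoints is δ = arccos(p₁·p₂) ≈ 0.738 rad (42.3°). The total great-circle distance is δ·R ≈ 0.738 × 3959 ≈ 2923 mi, so the target fraction is f = 800/2923 ≈ 0.274.
Interpolate at f ≈ 0.274 with slerp weights a = sin((1−f)δ)/sin δ ≈ 0.759, b = sin(fδ)/sin δ ≈ 0.298.
p = a·p₁ + b·p₂ ≈ (-0.181, 0.250, 0.951); φ = arcsin(p_z) ≈ 72.03°, λ = atan2(p_y, p_x) ≈ 125.98°.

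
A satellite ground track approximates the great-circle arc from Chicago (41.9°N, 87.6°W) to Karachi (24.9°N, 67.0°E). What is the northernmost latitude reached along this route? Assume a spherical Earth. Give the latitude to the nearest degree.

The great circle lies in the plane with unit normal n̂ = (p₁ × p₂)/|p₁ × p₂|.
Here n̂_z ≈ +0.307; the vertex latitude is φ_max = arccos|n̂_z| ≈ 72.1°.
Check via Clairaut: cos φ_max = |cos φ₁| · sin C = cos(41.9°)·sin(24.3°) ≈ 0.307, again giving ≈ 72.1°.

≈ 72°N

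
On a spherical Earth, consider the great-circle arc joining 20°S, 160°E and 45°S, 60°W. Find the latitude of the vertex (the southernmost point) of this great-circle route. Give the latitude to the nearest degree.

The great circle lies in the plane with unit normal n̂ = (p₁ × p₂)/|p₁ × p₂|.
Here n̂_z ≈ +0.443; the vertex latitude is φ_max = arccos|n̂_z| ≈ 63.7°.
Check via Clairaut: cos φ_max = |cos φ₁| · sin C = cos(20.0°)·sin(151.9°) ≈ 0.443, again giving ≈ 63.7°.

≈ 64°S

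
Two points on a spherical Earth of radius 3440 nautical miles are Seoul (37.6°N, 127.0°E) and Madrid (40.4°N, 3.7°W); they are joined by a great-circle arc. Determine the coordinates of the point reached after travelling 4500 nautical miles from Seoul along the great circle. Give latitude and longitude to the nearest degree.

≈ 52°N, 11°E

From cos δ = sin φ₁ sin φ₂ + cos φ₁ cos φ₂ cos Δλ, the central angle is δ ≈ 1.569 rad (89.9°). The total great-circle distance is δ·R ≈ 1.569 × 3440 ≈ 5397 nmi, so the target fraction is f = 4500/5397 ≈ 0.834.
Interpolate at f ≈ 0.834 with slerp weights a = sin((1−f)δ)/sin δ ≈ 0.258, b = sin(fδ)/sin δ ≈ 0.966.
p = a·p₁ + b·p₂ ≈ (0.611, 0.116, 0.783); φ = arcsin(p_z) ≈ 51.55°, λ = atan2(p_y, p_x) ≈ 10.71°.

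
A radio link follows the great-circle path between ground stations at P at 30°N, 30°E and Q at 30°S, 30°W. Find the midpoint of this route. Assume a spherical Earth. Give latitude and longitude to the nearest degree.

Convert each endpoint to a unit vector on the sphere (x = cos φ cos λ, y = cos φ sin λ, z = sin φ).
The central angle between the endpoints is δ = arccos(p₁·p₂) ≈ 1.445 rad (82.8°).
Interpolate at f = 1/2 with slerp weights a = sin((1−f)δ)/sin δ ≈ 0.667, b = sin(fδ)/sin δ ≈ 0.667.
p = a·p₁ + b·p₂ ≈ (1.000, 0.000, 0.000); φ = arcsin(p_z) ≈ 0.00°, λ = atan2(p_y, p_x) ≈ 0.00°.

≈ 0°N, 0°E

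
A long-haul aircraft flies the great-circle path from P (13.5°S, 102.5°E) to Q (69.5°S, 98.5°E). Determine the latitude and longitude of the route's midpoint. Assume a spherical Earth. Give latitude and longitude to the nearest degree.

Write both endpoints as unit vectors p₁, p₂ with components (cos φ cos λ, cos φ sin λ, sin φ).
The central angle between the endpoints is δ = arccos(p₁·p₂) ≈ 0.978 rad (56.1°).
Interpolate at f = 1/2 with slerp weights a = sin((1−f)δ)/sin δ ≈ 0.566, b = sin(fδ)/sin δ ≈ 0.566.
p = a·p₁ + b·p₂ ≈ (-0.149, 0.734, -0.663); φ = arcsin(p_z) ≈ -41.51°, λ = atan2(p_y, p_x) ≈ 101.44°.

≈ (42°S, 101°E)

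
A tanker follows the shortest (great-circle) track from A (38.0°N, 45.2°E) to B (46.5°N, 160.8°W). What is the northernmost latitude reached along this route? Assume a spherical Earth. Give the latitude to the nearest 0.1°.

≈ 76.2°N

The great circle lies in the plane with unit normal n̂ = (p₁ × p₂)/|p₁ × p₂|.
Here n̂_z ≈ +0.238; the vertex latitude is φ_max = arccos|n̂_z| ≈ 76.2°.
Check via Clairaut: cos φ_max = |cos φ₁| · sin C = cos(38.0°)·sin(17.6°) ≈ 0.238, again giving ≈ 76.2°.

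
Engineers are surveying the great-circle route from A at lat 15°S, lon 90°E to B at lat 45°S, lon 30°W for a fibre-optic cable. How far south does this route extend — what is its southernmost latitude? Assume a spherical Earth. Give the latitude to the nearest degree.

≈ 53°S

The great circle lies in the plane with unit normal n̂ = (p₁ × p₂)/|p₁ × p₂|.
Here n̂_z ≈ -0.599; the vertex latitude is φ_max = arccos|n̂_z| ≈ 53.2°.
Check via Clairaut: cos φ_max = |cos φ₁| · sin C = cos(15.0°)·sin(141.7°) ≈ 0.599, again giving ≈ 53.2°.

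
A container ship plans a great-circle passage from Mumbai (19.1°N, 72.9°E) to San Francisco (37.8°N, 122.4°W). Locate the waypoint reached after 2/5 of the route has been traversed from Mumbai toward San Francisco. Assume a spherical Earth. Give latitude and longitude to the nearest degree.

≈ 65°N, 98°E

From cos δ = sin φ₁ sin φ₂ + cos φ₁ cos φ₂ cos Δλ, the central angle is δ ≈ 2.117 rad (121.3°).
Interpolate at f = 2/5 with slerp weights a = sin((1−f)δ)/sin δ ≈ 1.118, b = sin(fδ)/sin δ ≈ 0.877.
p = a·p₁ + b·p₂ ≈ (-0.061, 0.425, 0.903); φ = arcsin(p_z) ≈ 64.59°, λ = atan2(p_y, p_x) ≈ 98.13°.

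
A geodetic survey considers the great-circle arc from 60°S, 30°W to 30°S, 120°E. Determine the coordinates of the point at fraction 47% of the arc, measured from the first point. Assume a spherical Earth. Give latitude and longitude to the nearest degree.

≈ 72°S, 85°E

From cos δ = sin φ₁ sin φ₂ + cos φ₁ cos φ₂ cos Δλ, the central angle is δ ≈ 1.513 rad (86.7°).
Interpolate at f = 0.47 with slerp weights a = sin((1−f)δ)/sin δ ≈ 0.720, b = sin(fδ)/sin δ ≈ 0.654.
p = a·p₁ + b·p₂ ≈ (0.029, 0.310, -0.950); φ = arcsin(p_z) ≈ -71.84°, λ = atan2(p_y, p_x) ≈ 84.73°.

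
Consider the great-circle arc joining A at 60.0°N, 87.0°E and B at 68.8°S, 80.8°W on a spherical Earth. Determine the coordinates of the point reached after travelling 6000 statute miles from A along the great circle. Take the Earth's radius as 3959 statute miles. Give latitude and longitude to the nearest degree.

Convert each endpoint to a unit vector on the sphere (x = cos φ cos λ, y = cos φ sin λ, z = sin φ).
The central angle between the endpoints is δ = arccos(p₁·p₂) ≈ 2.963 rad (169.8°). The total great-circle distance is δ·R ≈ 2.963 × 3959 ≈ 11732 mi, so the target fraction is f = 6000/11732 ≈ 0.511.
Interpolate at f ≈ 0.511 with slerp weights a = sin((1−f)δ)/sin δ ≈ 5.595, b = sin(fδ)/sin δ ≈ 5.629.
p = a·p₁ + b·p₂ ≈ (0.472, 0.784, -0.403); φ = arcsin(p_z) ≈ -23.75°, λ = atan2(p_y, p_x) ≈ 58.97°.

≈ 24°S, 59°E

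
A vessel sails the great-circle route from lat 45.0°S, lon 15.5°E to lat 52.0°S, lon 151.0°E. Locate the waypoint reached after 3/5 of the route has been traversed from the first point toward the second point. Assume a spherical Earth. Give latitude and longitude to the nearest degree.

Write both endpoints as unit vectors p₁, p₂ with components (cos φ cos λ, cos φ sin λ, sin φ).
The central angle between the endpoints is δ = arccos(p₁·p₂) ≈ 1.322 rad (75.7°).
Interpolate at f = 3/5 with slerp weights a = sin((1−f)δ)/sin δ ≈ 0.520, b = sin(fδ)/sin δ ≈ 0.735.
p = a·p₁ + b·p₂ ≈ (-0.041, 0.318, -0.947); φ = arcsin(p_z) ≈ -71.31°, λ = atan2(p_y, p_x) ≈ 97.39°.

≈ lat 71°S, lon 97°E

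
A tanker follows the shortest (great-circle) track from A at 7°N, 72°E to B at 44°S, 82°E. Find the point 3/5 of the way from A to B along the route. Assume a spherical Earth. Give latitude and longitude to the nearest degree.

≈ 24°S, 77°E

Write both endpoints as unit vectors p₁, p₂ with components (cos φ cos λ, cos φ sin λ, sin φ).
The central angle between the endpoints is δ = arccos(p₁·p₂) ≈ 0.904 rad (51.8°).
Interpolate at f = 3/5 with slerp weights a = sin((1−f)δ)/sin δ ≈ 0.450, b = sin(fδ)/sin δ ≈ 0.657.
p = a·p₁ + b·p₂ ≈ (0.204, 0.893, -0.401); φ = arcsin(p_z) ≈ -23.67°, λ = atan2(p_y, p_x) ≈ 77.14°.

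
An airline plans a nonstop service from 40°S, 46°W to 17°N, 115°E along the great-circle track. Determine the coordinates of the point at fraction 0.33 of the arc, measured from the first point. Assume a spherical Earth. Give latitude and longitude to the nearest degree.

The haversine formula gives a central angle δ ≈ 2.648 rad (151.7°) between the endpoints.
Interpolate at f = 0.33 with slerp weights a = sin((1−f)δ)/sin δ ≈ 2.067, b = sin(fδ)/sin δ ≈ 1.618.
p = a·p₁ + b·p₂ ≈ (0.446, 0.264, -0.855); φ = arcsin(p_z) ≈ -58.81°, λ = atan2(p_y, p_x) ≈ 30.58°.

≈ 59°S, 31°E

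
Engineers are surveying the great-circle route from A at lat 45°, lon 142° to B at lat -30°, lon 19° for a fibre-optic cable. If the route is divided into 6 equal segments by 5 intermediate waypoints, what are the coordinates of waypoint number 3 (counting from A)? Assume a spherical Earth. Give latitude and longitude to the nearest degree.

≈ lat 15°, lon 70°

The haversine formula gives a central angle δ ≈ 2.328 rad (133.4°) between the endpoints.
Interpolate at f = 3/6 with slerp weights a = sin((1−f)δ)/sin δ ≈ 1.264, b = sin(fδ)/sin δ ≈ 1.264.
p = a·p₁ + b·p₂ ≈ (0.331, 0.907, 0.262); φ = arcsin(p_z) ≈ 15.18°, λ = atan2(p_y, p_x) ≈ 69.96°.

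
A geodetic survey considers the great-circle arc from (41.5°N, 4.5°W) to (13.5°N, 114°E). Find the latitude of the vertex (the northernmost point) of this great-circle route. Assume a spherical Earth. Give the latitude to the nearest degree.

≈ 49°N

The great circle lies in the plane with unit normal n̂ = (p₁ × p₂)/|p₁ × p₂|.
Here n̂_z ≈ +0.652; the vertex latitude is φ_max = arccos|n̂_z| ≈ 49.3°.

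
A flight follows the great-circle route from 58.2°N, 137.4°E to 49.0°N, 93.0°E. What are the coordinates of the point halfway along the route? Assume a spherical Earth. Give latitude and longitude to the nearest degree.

Write both endpoints as unit vectors p₁, p₂ with components (cos φ cos λ, cos φ sin λ, sin φ).
The central angle between the endpoints is δ = arccos(p₁·p₂) ≈ 0.477 rad (27.3°).
Interpolate at f = 1/2 with slerp weights a = sin((1−f)δ)/sin δ ≈ 0.515, b = sin(fδ)/sin δ ≈ 0.515.
p = a·p₁ + b·p₂ ≈ (-0.217, 0.521, 0.826); φ = arcsin(p_z) ≈ 55.66°, λ = atan2(p_y, p_x) ≈ 112.65°.

≈ 56°N, 113°E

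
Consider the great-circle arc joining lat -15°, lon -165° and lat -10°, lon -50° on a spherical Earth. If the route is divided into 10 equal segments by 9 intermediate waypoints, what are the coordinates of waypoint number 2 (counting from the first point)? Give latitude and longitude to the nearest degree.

≈ lat -20°, lon -142°

From cos δ = sin φ₁ sin φ₂ + cos φ₁ cos φ₂ cos Δλ, the central angle is δ ≈ 1.936 rad (110.9°).
Interpolate at f = 2/10 with slerp weights a = sin((1−f)δ)/sin δ ≈ 1.070, b = sin(fδ)/sin δ ≈ 0.404.
p = a·p₁ + b·p₂ ≈ (-0.743, -0.573, -0.347); φ = arcsin(p_z) ≈ -20.32°, λ = atan2(p_y, p_x) ≈ -142.37°.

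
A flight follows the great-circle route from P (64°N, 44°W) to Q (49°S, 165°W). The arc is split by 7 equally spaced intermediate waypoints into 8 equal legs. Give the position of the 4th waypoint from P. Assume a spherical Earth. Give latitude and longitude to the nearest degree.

≈ (14°N, 124°W)

The haversine formula gives a central angle δ ≈ 2.544 rad (145.7°) between the endpoints.
Interpolate at f = 4/8 with slerp weights a = sin((1−f)δ)/sin δ ≈ 1.697, b = sin(fδ)/sin δ ≈ 1.697.
p = a·p₁ + b·p₂ ≈ (-0.540, -0.805, 0.245); φ = arcsin(p_z) ≈ 14.16°, λ = atan2(p_y, p_x) ≈ -123.87°.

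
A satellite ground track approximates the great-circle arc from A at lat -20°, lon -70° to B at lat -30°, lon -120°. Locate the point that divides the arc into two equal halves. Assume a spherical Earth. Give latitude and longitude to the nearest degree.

Convert each endpoint to a unit vector on the sphere (x = cos φ cos λ, y = cos φ sin λ, z = sin φ).
The central angle between the endpoints is δ = arccos(p₁·p₂) ≈ 0.804 rad (46.0°).
Interpolate at f = 1/2 with slerp weights a = sin((1−f)δ)/sin δ ≈ 0.543, b = sin(fδ)/sin δ ≈ 0.543.
p = a·p₁ + b·p₂ ≈ (-0.061, -0.887, -0.457); φ = arcsin(p_z) ≈ -27.22°, λ = atan2(p_y, p_x) ≈ -93.91°.

≈ lat -27°, lon -94°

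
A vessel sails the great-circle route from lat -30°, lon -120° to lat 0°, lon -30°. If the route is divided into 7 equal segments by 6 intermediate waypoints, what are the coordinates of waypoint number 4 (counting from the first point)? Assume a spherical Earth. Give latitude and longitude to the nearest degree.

Convert each endpoint to a unit vector on the sphere (x = cos φ cos λ, y = cos φ sin λ, z = sin φ).
The central angle between the endpoints is δ = arccos(p₁·p₂) ≈ 1.571 rad (90.0°).
Interpolate at f = 4/7 with slerp weights a = sin((1−f)δ)/sin δ ≈ 0.623, b = sin(fδ)/sin δ ≈ 0.782.
p = a·p₁ + b·p₂ ≈ (0.407, -0.859, -0.312); φ = arcsin(p_z) ≈ -18.16°, λ = atan2(p_y, p_x) ≈ -64.63°.

≈ lat -18°, lon -65°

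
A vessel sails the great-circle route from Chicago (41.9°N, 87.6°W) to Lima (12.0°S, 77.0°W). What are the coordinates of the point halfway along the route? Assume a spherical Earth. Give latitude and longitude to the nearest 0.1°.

≈ 15.0°N, 81.6°W

The haversine formula gives a central angle δ ≈ 0.956 rad (54.8°) between the endpoints.
Interpolate at f = 1/2 with slerp weights a = sin((1−f)δ)/sin δ ≈ 0.563, b = sin(fδ)/sin δ ≈ 0.563.
p = a·p₁ + b·p₂ ≈ (0.141, -0.955, 0.259); φ = arcsin(p_z) ≈ 15.01°, λ = atan2(p_y, p_x) ≈ -81.58°.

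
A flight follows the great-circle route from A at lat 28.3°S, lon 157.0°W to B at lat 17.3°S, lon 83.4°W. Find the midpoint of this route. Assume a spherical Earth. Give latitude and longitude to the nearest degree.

Write both endpoints as unit vectors p₁, p₂ with components (cos φ cos λ, cos φ sin λ, sin φ).
The central angle between the endpoints is δ = arccos(p₁·p₂) ≈ 1.183 rad (67.8°).
Interpolate at f = 1/2 with slerp weights a = sin((1−f)δ)/sin δ ≈ 0.602, b = sin(fδ)/sin δ ≈ 0.602.
p = a·p₁ + b·p₂ ≈ (-0.422, -0.778, -0.465); φ = arcsin(p_z) ≈ -27.69°, λ = atan2(p_y, p_x) ≈ -118.47°.

≈ lat 28°S, lon 118°W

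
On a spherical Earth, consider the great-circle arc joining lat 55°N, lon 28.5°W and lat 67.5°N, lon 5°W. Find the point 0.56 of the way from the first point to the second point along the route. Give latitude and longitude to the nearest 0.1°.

The haversine formula gives a central angle δ ≈ 0.291 rad (16.6°) between the endpoints.
Interpolate at f = 0.56 with slerp weights a = sin((1−f)δ)/sin δ ≈ 0.445, b = sin(fδ)/sin δ ≈ 0.565.
p = a·p₁ + b·p₂ ≈ (0.440, -0.141, 0.887); φ = arcsin(p_z) ≈ 62.49°, λ = atan2(p_y, p_x) ≈ -17.73°.

≈ lat 62.5°N, lon 17.7°W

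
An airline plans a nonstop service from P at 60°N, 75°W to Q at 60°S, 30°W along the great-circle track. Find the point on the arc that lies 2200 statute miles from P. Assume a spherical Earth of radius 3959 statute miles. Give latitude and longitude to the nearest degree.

The haversine formula gives a central angle δ ≈ 2.181 rad (125.0°) between the endpoints. The total great-circle distance is δ·R ≈ 2.181 × 3959 ≈ 8635 mi, so the target fraction is f = 2200/8635 ≈ 0.255.
Interpolate at f ≈ 0.255 with slerp weights a = sin((1−f)δ)/sin δ ≈ 1.219, b = sin(fδ)/sin δ ≈ 0.644.
p = a·p₁ + b·p₂ ≈ (0.436, -0.749, 0.498); φ = arcsin(p_z) ≈ 29.85°, λ = atan2(p_y, p_x) ≈ -59.78°.

≈ 30°N, 60°W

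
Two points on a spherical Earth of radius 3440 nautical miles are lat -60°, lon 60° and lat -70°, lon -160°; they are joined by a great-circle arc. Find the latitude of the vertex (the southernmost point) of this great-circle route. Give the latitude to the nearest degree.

The great circle lies in the plane with unit normal n̂ = (p₁ × p₂)/|p₁ × p₂|.
Here n̂_z ≈ +0.150; the vertex latitude is φ_max = arccos|n̂_z| ≈ 81.3°.

≈ -81°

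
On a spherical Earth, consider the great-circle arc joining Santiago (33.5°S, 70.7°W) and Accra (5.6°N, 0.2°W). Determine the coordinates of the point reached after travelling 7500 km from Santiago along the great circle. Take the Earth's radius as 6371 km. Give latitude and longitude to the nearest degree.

≈ (0°N, 8°W)

Write both endpoints as unit vectors p₁, p₂ with components (cos φ cos λ, cos φ sin λ, sin φ).
The central angle between the endpoints is δ = arccos(p₁·p₂) ≈ 1.346 rad (77.1°). The total great-circle distance is δ·R ≈ 1.346 × 6371 ≈ 8574 km, so the target fraction is f = 7500/8574 ≈ 0.875.
Interpolate at f ≈ 0.875 with slerp weights a = sin((1−f)δ)/sin δ ≈ 0.172, b = sin(fδ)/sin δ ≈ 0.947.
p = a·p₁ + b·p₂ ≈ (0.990, -0.139, -0.003); φ = arcsin(p_z) ≈ -0.14°, λ = atan2(p_y, p_x) ≈ -7.97°.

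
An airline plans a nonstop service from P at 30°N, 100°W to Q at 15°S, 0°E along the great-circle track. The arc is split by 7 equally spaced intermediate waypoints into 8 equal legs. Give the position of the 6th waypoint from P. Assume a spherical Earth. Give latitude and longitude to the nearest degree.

Write both endpoints as unit vectors p₁, p₂ with components (cos φ cos λ, cos φ sin λ, sin φ).
The central angle between the endpoints is δ = arccos(p₁·p₂) ≈ 1.849 rad (105.9°).
Interpolate at f = 6/8 with slerp weights a = sin((1−f)δ)/sin δ ≈ 0.464, b = sin(fδ)/sin δ ≈ 1.022.
p = a·p₁ + b·p₂ ≈ (0.918, -0.396, -0.033); φ = arcsin(p_z) ≈ -1.88°, λ = atan2(p_y, p_x) ≈ -23.31°.

≈ 2°S, 23°W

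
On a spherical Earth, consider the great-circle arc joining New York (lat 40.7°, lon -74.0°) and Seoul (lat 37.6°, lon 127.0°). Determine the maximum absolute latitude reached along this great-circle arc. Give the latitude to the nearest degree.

≈ 77°

The great circle lies in the plane with unit normal n̂ = (p₁ × p₂)/|p₁ × p₂|.
Here n̂_z ≈ -0.218; the vertex latitude is φ_max = arccos|n̂_z| ≈ 77.4°.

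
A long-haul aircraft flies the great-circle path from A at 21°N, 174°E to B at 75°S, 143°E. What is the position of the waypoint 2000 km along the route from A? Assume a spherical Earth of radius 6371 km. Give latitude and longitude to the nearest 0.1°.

≈ 3.2°N, 171.6°E

The haversine formula gives a central angle δ ≈ 1.710 rad (98.0°) between the endpoints. The total great-circle distance is δ·R ≈ 1.710 × 6371 ≈ 10896 km, so the target fraction is f = 2000/10896 ≈ 0.184.
Interpolate at f ≈ 0.184 with slerp weights a = sin((1−f)δ)/sin δ ≈ 0.994, b = sin(fδ)/sin δ ≈ 0.312.
p = a·p₁ + b·p₂ ≈ (-0.988, 0.146, 0.055); φ = arcsin(p_z) ≈ 3.16°, λ = atan2(p_y, p_x) ≈ 171.61°.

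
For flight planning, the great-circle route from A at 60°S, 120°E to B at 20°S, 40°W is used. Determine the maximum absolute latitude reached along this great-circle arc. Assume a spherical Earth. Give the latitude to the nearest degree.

≈ 81°S

The great circle lies in the plane with unit normal n̂ = (p₁ × p₂)/|p₁ × p₂|.
Here n̂_z ≈ -0.162; the vertex latitude is φ_max = arccos|n̂_z| ≈ 80.7°.
Check via Clairaut: cos φ_max = |cos φ₁| · sin C = cos(60.0°)·sin(161.0°) ≈ 0.162, again giving ≈ 80.7°.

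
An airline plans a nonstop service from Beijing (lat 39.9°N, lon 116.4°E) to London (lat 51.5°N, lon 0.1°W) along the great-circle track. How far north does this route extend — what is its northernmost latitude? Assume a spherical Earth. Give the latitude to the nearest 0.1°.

The great circle lies in the plane with unit normal n̂ = (p₁ × p₂)/|p₁ × p₂|.
Here n̂_z ≈ -0.446; the vertex latitude is φ_max = arccos|n̂_z| ≈ 63.5°.

≈ 63.5°N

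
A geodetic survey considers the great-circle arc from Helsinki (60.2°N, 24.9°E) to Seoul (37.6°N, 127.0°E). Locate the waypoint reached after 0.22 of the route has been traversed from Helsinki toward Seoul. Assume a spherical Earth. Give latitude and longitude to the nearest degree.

From cos δ = sin φ₁ sin φ₂ + cos φ₁ cos φ₂ cos Δλ, the central angle is δ ≈ 1.107 rad (63.5°).
Interpolate at f = 0.22 with slerp weights a = sin((1−f)δ)/sin δ ≈ 0.850, b = sin(fδ)/sin δ ≈ 0.270.
p = a·p₁ + b·p₂ ≈ (0.255, 0.348, 0.902); φ = arcsin(p_z) ≈ 64.43°, λ = atan2(p_y, p_x) ≈ 53.85°.

≈ (64°N, 54°E)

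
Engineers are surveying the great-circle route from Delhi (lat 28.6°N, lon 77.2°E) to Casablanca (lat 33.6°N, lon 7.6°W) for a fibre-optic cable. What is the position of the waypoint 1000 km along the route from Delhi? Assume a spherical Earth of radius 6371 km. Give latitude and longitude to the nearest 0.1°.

≈ lat 32.6°N, lon 67.8°E

Convert each endpoint to a unit vector on the sphere (x = cos φ cos λ, y = cos φ sin λ, z = sin φ).
The central angle between the endpoints is δ = arccos(p₁·p₂) ≈ 1.233 rad (70.7°). The total great-circle distance is δ·R ≈ 1.233 × 6371 ≈ 7857 km, so the target fraction is f = 1000/7857 ≈ 0.127.
Interpolate at f ≈ 0.127 with slerp weights a = sin((1−f)δ)/sin δ ≈ 0.933, b = sin(fδ)/sin δ ≈ 0.166.
p = a·p₁ + b·p₂ ≈ (0.318, 0.780, 0.538); φ = arcsin(p_z) ≈ 32.56°, λ = atan2(p_y, p_x) ≈ 67.82°.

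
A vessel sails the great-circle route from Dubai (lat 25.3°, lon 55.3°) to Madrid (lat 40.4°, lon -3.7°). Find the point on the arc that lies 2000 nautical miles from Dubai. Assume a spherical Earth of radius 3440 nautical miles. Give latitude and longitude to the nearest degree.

≈ lat 39°, lon 19°

Write both endpoints as unit vectors p₁, p₂ with components (cos φ cos λ, cos φ sin λ, sin φ).
The central angle between the endpoints is δ = arccos(p₁·p₂) ≈ 0.887 rad (50.8°). The total great-circle distance is δ·R ≈ 0.887 × 3440 ≈ 3052 nmi, so the target fraction is f = 2000/3052 ≈ 0.655.
Interpolate at f ≈ 0.655 with slerp weights a = sin((1−f)δ)/sin δ ≈ 0.388, b = sin(fδ)/sin δ ≈ 0.708.
p = a·p₁ + b·p₂ ≈ (0.738, 0.254, 0.625); φ = arcsin(p_z) ≈ 38.69°, λ = atan2(p_y, p_x) ≈ 18.98°.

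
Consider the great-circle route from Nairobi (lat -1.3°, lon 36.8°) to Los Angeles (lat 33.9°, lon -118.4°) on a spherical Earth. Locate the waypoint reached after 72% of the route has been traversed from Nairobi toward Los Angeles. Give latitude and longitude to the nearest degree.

≈ lat 56°, lon -71°

Write both endpoints as unit vectors p₁, p₂ with components (cos φ cos λ, cos φ sin λ, sin φ).
The central angle between the endpoints is δ = arccos(p₁·p₂) ≈ 2.443 rad (140.0°).
Interpolate at f = 0.72 with slerp weights a = sin((1−f)δ)/sin δ ≈ 0.983, b = sin(fδ)/sin δ ≈ 1.528.
p = a·p₁ + b·p₂ ≈ (0.184, -0.527, 0.830); φ = arcsin(p_z) ≈ 56.08°, λ = atan2(p_y, p_x) ≈ -70.77°.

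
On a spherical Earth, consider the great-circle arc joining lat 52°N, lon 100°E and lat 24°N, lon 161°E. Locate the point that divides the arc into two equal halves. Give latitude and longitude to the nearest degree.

≈ lat 42°N, lon 137°E

Convert each endpoint to a unit vector on the sphere (x = cos φ cos λ, y = cos φ sin λ, z = sin φ).
The central angle between the endpoints is δ = arccos(p₁·p₂) ≈ 0.936 rad (53.6°).
Interpolate at f = 1/2 with slerp weights a = sin((1−f)δ)/sin δ ≈ 0.560, b = sin(fδ)/sin δ ≈ 0.560.
p = a·p₁ + b·p₂ ≈ (-0.544, 0.506, 0.669); φ = arcsin(p_z) ≈ 42.01°, λ = atan2(p_y, p_x) ≈ 137.05°.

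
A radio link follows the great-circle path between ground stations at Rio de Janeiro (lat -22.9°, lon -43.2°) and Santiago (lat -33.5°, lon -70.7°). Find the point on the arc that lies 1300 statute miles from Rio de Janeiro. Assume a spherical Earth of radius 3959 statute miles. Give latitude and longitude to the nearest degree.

≈ lat -31°, lon -62°

Write both endpoints as unit vectors p₁, p₂ with components (cos φ cos λ, cos φ sin λ, sin φ).
The central angle between the endpoints is δ = arccos(p₁·p₂) ≈ 0.460 rad (26.3°). The total great-circle distance is δ·R ≈ 0.460 × 3959 ≈ 1820 mi, so the target fraction is f = 1300/1820 ≈ 0.714.
Interpolate at f ≈ 0.714 with slerp weights a = sin((1−f)δ)/sin δ ≈ 0.295, b = sin(fδ)/sin δ ≈ 0.727.
p = a·p₁ + b·p₂ ≈ (0.399, -0.758, -0.516); φ = arcsin(p_z) ≈ -31.07°, λ = atan2(p_y, p_x) ≈ -62.27°.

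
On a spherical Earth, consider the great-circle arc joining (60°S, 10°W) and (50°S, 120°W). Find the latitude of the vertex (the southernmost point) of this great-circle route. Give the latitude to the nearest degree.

The great circle lies in the plane with unit normal n̂ = (p₁ × p₂)/|p₁ × p₂|.
Here n̂_z ≈ -0.363; the vertex latitude is φ_max = arccos|n̂_z| ≈ 68.7°.
Check via Clairaut: cos φ_max = |cos φ₁| · sin C = cos(60.0°)·sin(133.5°) ≈ 0.363, again giving ≈ 68.7°.

≈ 69°S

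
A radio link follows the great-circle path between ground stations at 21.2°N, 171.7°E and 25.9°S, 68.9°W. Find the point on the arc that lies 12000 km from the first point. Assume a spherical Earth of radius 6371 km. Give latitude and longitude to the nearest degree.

Convert each endpoint to a unit vector on the sphere (x = cos φ cos λ, y = cos φ sin λ, z = sin φ).
The central angle between the endpoints is δ = arccos(p₁·p₂) ≈ 2.177 rad (124.7°). The total great-circle distance is δ·R ≈ 2.177 × 6371 ≈ 13869 km, so the target fraction is f = 12000/13869 ≈ 0.865.
Interpolate at f ≈ 0.865 with slerp weights a = sin((1−f)δ)/sin δ ≈ 0.352, b = sin(fδ)/sin δ ≈ 1.158.
p = a·p₁ + b·p₂ ≈ (0.050, -0.924, -0.378); φ = arcsin(p_z) ≈ -22.24°, λ = atan2(p_y, p_x) ≈ -86.88°.

≈ 22°S, 87°W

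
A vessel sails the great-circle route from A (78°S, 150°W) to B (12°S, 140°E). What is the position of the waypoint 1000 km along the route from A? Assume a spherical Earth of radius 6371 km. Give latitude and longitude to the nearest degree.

≈ (73°S, 179°E)

Write both endpoints as unit vectors p₁, p₂ with components (cos φ cos λ, cos φ sin λ, sin φ).
The central angle between the endpoints is δ = arccos(p₁·p₂) ≈ 1.294 rad (74.2°). The total great-circle distance is δ·R ≈ 1.294 × 6371 ≈ 8246 km, so the target fraction is f = 1000/8246 ≈ 0.121.
Interpolate at f ≈ 0.121 with slerp weights a = sin((1−f)δ)/sin δ ≈ 0.943, b = sin(fδ)/sin δ ≈ 0.162.
p = a·p₁ + b·p₂ ≈ (-0.292, 0.004, -0.957); φ = arcsin(p_z) ≈ -73.04°, λ = atan2(p_y, p_x) ≈ 179.20°.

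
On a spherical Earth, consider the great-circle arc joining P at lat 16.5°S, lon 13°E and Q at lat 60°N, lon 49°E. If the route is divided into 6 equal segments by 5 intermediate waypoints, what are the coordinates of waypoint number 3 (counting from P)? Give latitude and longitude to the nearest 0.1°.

Write both endpoints as unit vectors p₁, p₂ with components (cos φ cos λ, cos φ sin λ, sin φ).
The central angle between the endpoints is δ = arccos(p₁·p₂) ≈ 1.428 rad (81.8°).
Interpolate at f = 3/6 with slerp weights a = sin((1−f)δ)/sin δ ≈ 0.662, b = sin(fδ)/sin δ ≈ 0.662.
p = a·p₁ + b·p₂ ≈ (0.835, 0.392, 0.385); φ = arcsin(p_z) ≈ 22.65°, λ = atan2(p_y, p_x) ≈ 25.17°.

≈ lat 22.7°N, lon 25.2°E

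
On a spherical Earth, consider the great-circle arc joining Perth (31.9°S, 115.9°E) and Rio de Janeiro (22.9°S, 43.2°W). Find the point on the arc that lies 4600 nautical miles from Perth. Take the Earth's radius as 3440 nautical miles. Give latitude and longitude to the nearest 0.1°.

≈ 62.2°S, 10.6°W

From cos δ = sin φ₁ sin φ₂ + cos φ₁ cos φ₂ cos Δλ, the central angle is δ ≈ 2.123 rad (121.7°). The total great-circle distance is δ·R ≈ 2.123 × 3440 ≈ 7305 nmi, so the target fraction is f = 4600/7305 ≈ 0.630.
Interpolate at f ≈ 0.630 with slerp weights a = sin((1−f)δ)/sin δ ≈ 0.832, b = sin(fδ)/sin δ ≈ 1.143.
p = a·p₁ + b·p₂ ≈ (0.459, -0.086, -0.884); φ = arcsin(p_z) ≈ -62.15°, λ = atan2(p_y, p_x) ≈ -10.58°.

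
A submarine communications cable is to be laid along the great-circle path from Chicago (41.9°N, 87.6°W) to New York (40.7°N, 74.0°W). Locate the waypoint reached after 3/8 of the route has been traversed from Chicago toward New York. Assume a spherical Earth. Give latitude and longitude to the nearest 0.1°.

≈ (41.6°N, 82.4°W)

From cos δ = sin φ₁ sin φ₂ + cos φ₁ cos φ₂ cos Δλ, the central angle is δ ≈ 0.179 rad (10.3°).
Interpolate at f = 3/8 with slerp weights a = sin((1−f)δ)/sin δ ≈ 0.627, b = sin(fδ)/sin δ ≈ 0.377.
p = a·p₁ + b·p₂ ≈ (0.098, -0.741, 0.664); φ = arcsin(p_z) ≈ 41.64°, λ = atan2(p_y, p_x) ≈ -82.44°.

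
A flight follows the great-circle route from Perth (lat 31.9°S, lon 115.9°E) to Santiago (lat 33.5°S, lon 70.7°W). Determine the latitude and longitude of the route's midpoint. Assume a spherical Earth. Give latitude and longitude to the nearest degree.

Write both endpoints as unit vectors p₁, p₂ with components (cos φ cos λ, cos φ sin λ, sin φ).
The central angle between the endpoints is δ = arccos(p₁·p₂) ≈ 1.995 rad (114.3°).
Interpolate at f = 1/2 with slerp weights a = sin((1−f)δ)/sin δ ≈ 0.922, b = sin(fδ)/sin δ ≈ 0.922.
p = a·p₁ + b·p₂ ≈ (-0.088, -0.021, -0.996); φ = arcsin(p_z) ≈ -84.82°, λ = atan2(p_y, p_x) ≈ -166.24°.

≈ lat 85°S, lon 166°W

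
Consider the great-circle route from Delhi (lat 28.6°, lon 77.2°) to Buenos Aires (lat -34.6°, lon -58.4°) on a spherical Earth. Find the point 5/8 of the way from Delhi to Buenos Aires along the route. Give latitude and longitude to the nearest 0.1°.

≈ lat -17.4°, lon -1.5°

Convert each endpoint to a unit vector on the sphere (x = cos φ cos λ, y = cos φ sin λ, z = sin φ).
The central angle between the endpoints is δ = arccos(p₁·p₂) ≈ 2.479 rad (142.0°).
Interpolate at f = 5/8 with slerp weights a = sin((1−f)δ)/sin δ ≈ 1.302, b = sin(fδ)/sin δ ≈ 1.624.
p = a·p₁ + b·p₂ ≈ (0.954, -0.024, -0.299); φ = arcsin(p_z) ≈ -17.41°, λ = atan2(p_y, p_x) ≈ -1.45°.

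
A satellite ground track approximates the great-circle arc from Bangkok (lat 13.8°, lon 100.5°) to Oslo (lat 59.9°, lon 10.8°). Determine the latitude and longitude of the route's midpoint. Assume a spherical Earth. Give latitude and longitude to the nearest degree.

≈ lat 45°, lon 73°

Convert each endpoint to a unit vector on the sphere (x = cos φ cos λ, y = cos φ sin λ, z = sin φ).
The central angle between the endpoints is δ = arccos(p₁·p₂) ≈ 1.360 rad (77.9°).
Interpolate at f = 1/2 with slerp weights a = sin((1−f)δ)/sin δ ≈ 0.643, b = sin(fδ)/sin δ ≈ 0.643.
p = a·p₁ + b·p₂ ≈ (0.203, 0.675, 0.710); φ = arcsin(p_z) ≈ 45.22°, λ = atan2(p_y, p_x) ≈ 73.25°.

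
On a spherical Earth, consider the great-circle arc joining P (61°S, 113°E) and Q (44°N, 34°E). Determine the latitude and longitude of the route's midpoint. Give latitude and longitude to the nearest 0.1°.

The haversine formula gives a central angle δ ≈ 2.142 rad (122.8°) between the endpoints.
Interpolate at f = 1/2 with slerp weights a = sin((1−f)δ)/sin δ ≈ 1.044, b = sin(fδ)/sin δ ≈ 1.044.
p = a·p₁ + b·p₂ ≈ (0.425, 0.886, -0.188); φ = arcsin(p_z) ≈ -10.83°, λ = atan2(p_y, p_x) ≈ 64.38°.

≈ (10.8°S, 64.4°E)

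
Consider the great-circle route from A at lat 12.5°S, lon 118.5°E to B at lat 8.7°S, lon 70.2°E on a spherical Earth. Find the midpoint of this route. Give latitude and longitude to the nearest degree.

Convert each endpoint to a unit vector on the sphere (x = cos φ cos λ, y = cos φ sin λ, z = sin φ).
The central angle between the endpoints is δ = arccos(p₁·p₂) ≈ 0.830 rad (47.6°).
Interpolate at f = 1/2 with slerp weights a = sin((1−f)δ)/sin δ ≈ 0.546, b = sin(fδ)/sin δ ≈ 0.546.
p = a·p₁ + b·p₂ ≈ (-0.072, 0.977, -0.201); φ = arcsin(p_z) ≈ -11.59°, λ = atan2(p_y, p_x) ≈ 94.19°.

≈ lat 12°S, lon 94°E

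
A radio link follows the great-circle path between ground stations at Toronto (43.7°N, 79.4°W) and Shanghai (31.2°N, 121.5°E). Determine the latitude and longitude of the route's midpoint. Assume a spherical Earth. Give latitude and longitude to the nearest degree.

Convert each endpoint to a unit vector on the sphere (x = cos φ cos λ, y = cos φ sin λ, z = sin φ).
The central angle between the endpoints is δ = arccos(p₁·p₂) ≈ 1.792 rad (102.7°).
Interpolate at f = 1/2 with slerp weights a = sin((1−f)δ)/sin δ ≈ 0.801, b = sin(fδ)/sin δ ≈ 0.801.
p = a·p₁ + b·p₂ ≈ (-0.251, 0.015, 0.968); φ = arcsin(p_z) ≈ 75.42°, λ = atan2(p_y, p_x) ≈ 176.59°.

≈ (75°N, 177°E)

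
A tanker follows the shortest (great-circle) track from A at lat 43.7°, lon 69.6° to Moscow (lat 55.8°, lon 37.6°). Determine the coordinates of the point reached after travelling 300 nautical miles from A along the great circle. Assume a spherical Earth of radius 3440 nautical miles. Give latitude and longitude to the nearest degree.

≈ lat 47°, lon 64°

The haversine formula gives a central angle δ ≈ 0.413 rad (23.6°) between the endpoints. The total great-circle distance is δ·R ≈ 0.413 × 3440 ≈ 1420 nmi, so the target fraction is f = 300/1420 ≈ 0.211.
Interpolate at f ≈ 0.211 with slerp weights a = sin((1−f)δ)/sin δ ≈ 0.797, b = sin(fδ)/sin δ ≈ 0.217.
p = a·p₁ + b·p₂ ≈ (0.298, 0.615, 0.730); φ = arcsin(p_z) ≈ 46.92°, λ = atan2(p_y, p_x) ≈ 64.17°.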